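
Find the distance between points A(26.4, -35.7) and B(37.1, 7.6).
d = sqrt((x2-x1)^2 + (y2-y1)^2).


dx = 37.1 - 26.4 = 10.7
dy = 7.6 + 35.7 = 43.3
d = sqrt(114.49 + 1874.89) = sqrt(1989.38) = 44.6025

44.6025


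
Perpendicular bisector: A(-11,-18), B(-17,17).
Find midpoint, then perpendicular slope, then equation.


Midpoint = (-14, -0.5)
Slope of AB = dy/dx = 35/(-6) = -5.8333
Perp slope = -dx/dy = 6/35 = 0.1714
b = My - (perp slope)*Mx = -0.5 + (-6*(-14))/35 = -0.5 + 2.4000 = 1.9000

y = 0.1714x + 1.9000


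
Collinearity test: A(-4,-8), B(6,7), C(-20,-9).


-4*(7+ 9) + 6*(-9+ 8) - 20*(-8-7)
= -64 - 6 + 300 = 230

No, not collinear (determinant = 230)


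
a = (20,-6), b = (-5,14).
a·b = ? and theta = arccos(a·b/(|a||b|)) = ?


a·b = 20*(-5) - 6*14 = -100 - 84 = -184
|a| = sqrt(400+36) = 20.8806
|b| = sqrt(25+196) = 14.8661
cos(theta) = -184/(sqrt(436)*sqrt(221)) = -184/sqrt(96356) = -0.592759
theta = arccos(-184/sqrt(96356)) = 126.3531 degrees

a·b = -184, theta = 126.3531 deg


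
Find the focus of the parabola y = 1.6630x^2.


a = 1.6630
4a = 6.6520
focus = (0, 1/6.6520) = (0, 0.1503)

Focus = (0, 0.1503)


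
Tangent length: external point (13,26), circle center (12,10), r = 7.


d = sqrt((13-12)^2 + (26-10)^2) = sqrt(1+256) = 16.0312
L = sqrt(257.0000 - 49) = sqrt(208.0000) = 14.4222

14.4222


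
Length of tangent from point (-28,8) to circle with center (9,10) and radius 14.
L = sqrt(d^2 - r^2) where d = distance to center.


d = sqrt((-28-9)^2 + (8-10)^2) = sqrt(1369+4) = 37.0540
L = sqrt(1373.0000 - 196) = sqrt(1177.0000) = 34.3074

34.3074


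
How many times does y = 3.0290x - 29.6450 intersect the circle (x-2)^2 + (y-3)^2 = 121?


Substitute y = 3.0290x - 29.6450: (x-2)^2 + (3.0290x- 29.6450-3)^2 = 121
Expand to Ax^2 + Bx + C = 0, where b-k = -32.645
A = 1+m^2 = 10.174841
B = 2(m(b-k) - h) = 2(3.0290*(-32.645) - 2) = -201.76341
C = h^2 + (b-k)^2 - r^2 = 4 + 1065.696025 - 121 = 948.696025
disc = B^2-4AC = 40708.4736 - 38611.3248 = 2097.1488
disc > 0

2 intersection points


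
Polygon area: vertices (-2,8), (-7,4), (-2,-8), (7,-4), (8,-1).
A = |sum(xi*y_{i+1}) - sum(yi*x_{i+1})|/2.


sum(xi*y_{i+1}) = -2*4 - 7*(-8) - 2*(-4) + 7*(-1) + 8*8 = 113
sum(yi*x_{i+1}) = 8*(-7) + 4*(-2) - 8*7 - 4*8 - 1*(-2) = -150
Area = |113 + 150|/2 = 263/2 = 131.5000

131.5000 sq units


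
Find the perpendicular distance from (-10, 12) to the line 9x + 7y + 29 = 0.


|9*(-10) + 7*12 + 29| = |23| = 23
sqrt(81 + 49) = sqrt(130) = 11.4018
d = 23/sqrt(130) = 2.0172

2.0172


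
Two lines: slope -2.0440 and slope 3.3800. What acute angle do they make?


m1-m2 = -5.424
1+m1*m2 = -5.90872
tan(theta) = |-5.424/(-5.90872)| = 0.917965
theta = arctan(|-5.424/(-5.90872)|) = 42.5509 degrees (acute angle)

42.5509 degrees


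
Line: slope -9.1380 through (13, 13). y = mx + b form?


y - 13 = -9.1380(x - 13)
y = -9.1380x + 13 + 9.1380*13
y = -9.1380x + 131.7940

y = -9.1380x + 131.7940


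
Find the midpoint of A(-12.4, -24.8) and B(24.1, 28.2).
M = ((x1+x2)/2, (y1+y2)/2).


Mx = (-12.4 + 24.1)/2 = 11.7/2 = 5.8500
My = (-24.8 + 28.2)/2 = 3.4/2 = 1.7000

(5.8500, 1.7000)


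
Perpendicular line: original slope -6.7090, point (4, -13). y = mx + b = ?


Perpendicular slope = -1/m1 = -1/(-6.7090) = 0.1491
b2 = y0 - m2*x0 = -13 + 4/(-6.7090) = -13 - 0.5962 = -13.5962

y = 0.1491x - 13.5962


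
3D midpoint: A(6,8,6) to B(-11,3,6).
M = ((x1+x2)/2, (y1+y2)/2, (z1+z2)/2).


Mx = (6- 11)/2 = -2.5000
My = (8+3)/2 = 5.5000
Mz = (6+6)/2 = 6.0000

M = (-2.5000, 5.5000, 6.0000)


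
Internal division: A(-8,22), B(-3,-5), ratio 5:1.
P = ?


Px = (5*(-3) + 1*(-8))/6 = -23/6 = -3.8333
Py = (5*(-5) + 1*22)/6 = -3/6 = -0.5000

P = (-3.8333, -0.5000)


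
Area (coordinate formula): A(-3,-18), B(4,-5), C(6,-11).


-3*(-5+ 11) = -18
4*(-11+ 18) = 28
6*(-18+ 5) = -78
sum = -68
Area = |-68|/2 = 34.0000

34.0000 sq units


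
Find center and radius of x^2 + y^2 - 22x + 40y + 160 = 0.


h = -D/2 = 22/2 = 11
k = -E/2 = -40/2 = -20
r^2 = h^2 + k^2 - F = 121 + 400 - 160 = 361
r = 19

Center (11, -20), radius = 19


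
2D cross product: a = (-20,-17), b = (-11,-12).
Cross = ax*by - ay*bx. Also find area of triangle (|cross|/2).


cross = -20*(-12) + 17*(-11) = 240 - 187 = 53
Triangle area = |53|/2 = 53/2 = 26.5000

cross = 53, triangle area = 26.5000


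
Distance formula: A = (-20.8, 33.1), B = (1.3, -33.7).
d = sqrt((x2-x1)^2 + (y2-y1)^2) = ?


dx = 1.3 + 20.8 = 22.1
dy = -33.7 - 33.1 = -66.8
d = sqrt(488.41 + 4462.24) = sqrt(4950.65) = 70.3609

70.3609


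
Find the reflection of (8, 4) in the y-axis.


Reflection rule for y-axis: (-x, y)
(8, 4) -> (-8, 4)

(-8, 4)


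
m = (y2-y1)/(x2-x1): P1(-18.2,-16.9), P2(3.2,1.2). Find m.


dy = 1.2 + 16.9 = 18.1
dx = 3.2 + 18.2 = 21.4
m = 18.1/21.4 = 0.8458

m = 0.8458


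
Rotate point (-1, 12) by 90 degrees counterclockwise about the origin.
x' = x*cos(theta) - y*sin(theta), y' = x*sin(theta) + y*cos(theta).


cos(90) = 0, sin(90) = 1
x' = -1*0 - 12*1 = -12
y' = -1*1 + 12*0 = -1

(-12, -1)


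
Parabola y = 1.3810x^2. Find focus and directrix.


a = 1.3810
1/(4a) = 0.1810
Focus = (0, 0.1810)
Directrix: y = -0.1810

Focus = (0, 0.1810), Directrix: y = -0.1810


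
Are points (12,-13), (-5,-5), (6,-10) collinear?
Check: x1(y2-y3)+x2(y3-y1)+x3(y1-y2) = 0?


12*(-5+ 10) - 5*(-10+ 13) + 6*(-13+ 5)
= 60 - 15 - 48 = -3

No, not collinear (determinant = -3)


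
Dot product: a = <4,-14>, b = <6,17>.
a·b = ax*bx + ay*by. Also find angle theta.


a·b = 4*6 - 14*17 = 24 - 238 = -214
|a| = sqrt(16+196) = 14.5602
|b| = sqrt(36+289) = 18.0278
cos(theta) = -214/(sqrt(212)*sqrt(325)) = -214/sqrt(68900) = -0.815275
theta = arccos(-214/sqrt(68900)) = 144.6146 degrees

a·b = -214, theta = 144.6146 deg


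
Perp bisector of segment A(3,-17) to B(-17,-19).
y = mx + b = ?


Midpoint = (-7, -18)
Slope of AB = dy/dx = -2/(-20) = 0.1000
Perp slope = -dx/dy = -20/2 = -10.0000
b = My - (perp slope)*Mx = -18 + (-20*(-7))/(-2) = -18 - 70.0000 = -88.0000

y = -10.0000x - 88.0000


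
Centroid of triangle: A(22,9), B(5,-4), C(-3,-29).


Gx = (22+5- 3)/3 = 24/3 = 8.0000
Gy = (9- 4- 29)/3 = -24/3 = -8.0000

G = (8.0000, -8.0000)


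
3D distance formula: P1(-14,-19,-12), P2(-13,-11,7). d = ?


dx=1, dy=8, dz=19
d = sqrt(1+64+361) = sqrt(426) = 20.6398

20.6398


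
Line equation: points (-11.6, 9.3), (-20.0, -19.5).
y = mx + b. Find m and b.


m = (-28.8)/(-8.4) = 3.4286
b = y1 - m*x1 = 9.3 - (-28.8*(-11.6))/(-8.4) = 9.3 + 39.7714 = 49.0714

y = 3.4286x + 49.0714


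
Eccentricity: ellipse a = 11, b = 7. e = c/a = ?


c = sqrt(121-49) = sqrt(72) = 8.4853
e = c/a = sqrt(72)/11 = 0.7714

e = 0.7714


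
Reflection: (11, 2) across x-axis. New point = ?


Reflection rule for x-axis: (x, -y)
(11, 2) -> (11, -2)

(11, -2)


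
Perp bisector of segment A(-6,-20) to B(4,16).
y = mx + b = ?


Midpoint = (-1, -2)
Slope of AB = dy/dx = 36/10 = 3.6000
Perp slope = -dx/dy = -10/36 = -0.2778
b = My - (perp slope)*Mx = -2 + (10*(-1))/36 = -2 - 0.2778 = -2.2778

y = -0.2778x - 2.2778


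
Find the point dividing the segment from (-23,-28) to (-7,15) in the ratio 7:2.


Px = (7*(-7) + 2*(-23))/9 = -95/9 = -10.5556
Py = (7*15 + 2*(-28))/9 = 49/9 = 5.4444

P = (-10.5556, 5.4444)


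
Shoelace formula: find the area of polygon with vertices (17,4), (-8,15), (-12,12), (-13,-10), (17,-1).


sum(xi*y_{i+1}) = 17*15 - 8*12 - 12*(-10) - 13*(-1) + 17*4 = 360
sum(yi*x_{i+1}) = 4*(-8) + 15*(-12) + 12*(-13) - 10*17 - 1*17 = -555
Area = |360 + 555|/2 = 915/2 = 457.5000

457.5000 sq units


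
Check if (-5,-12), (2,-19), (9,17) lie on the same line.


-5*(-19-17) + 2*(17+ 12) + 9*(-12+ 19)
= 180 + 58 + 63 = 301

No, not collinear (determinant = 301)


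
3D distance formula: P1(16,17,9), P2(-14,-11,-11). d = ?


dx=-30, dy=-28, dz=-20
d = sqrt(900+784+400) = sqrt(2084) = 45.6508

45.6508


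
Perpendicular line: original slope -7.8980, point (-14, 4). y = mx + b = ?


Perpendicular slope = -1/m1 = -1/(-7.8980) = 0.1266
b2 = y0 - m2*x0 = 4 - 14/(-7.8980) = 4 + 1.7726 = 5.7726

y = 0.1266x + 5.7726


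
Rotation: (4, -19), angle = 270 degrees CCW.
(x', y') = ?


cos(270) = 0, sin(270) = -1
x' = 4*0 + 19*(-1) = -19
y' = 4*(-1) - 19*0 = -4

(-19, -4)


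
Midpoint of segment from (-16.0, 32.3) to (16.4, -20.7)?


Mx = (-16.0 + 16.4)/2 = 0.4/2 = 0.2000
My = (32.3 - 20.7)/2 = 11.6/2 = 5.8000

(0.2000, 5.8000)


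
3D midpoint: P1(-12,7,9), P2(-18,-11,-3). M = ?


Mx = (-12- 18)/2 = -15.0000
My = (7- 11)/2 = -2.0000
Mz = (9- 3)/2 = 3.0000

M = (-15.0000, -2.0000, 3.0000)


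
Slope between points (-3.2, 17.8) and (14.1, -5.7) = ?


dy = -5.7 - 17.8 = -23.5
dx = 14.1 + 3.2 = 17.3
m = -23.5/17.3 = -1.3584

m = -1.3584


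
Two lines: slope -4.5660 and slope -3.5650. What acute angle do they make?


m1-m2 = -1.001
1+m1*m2 = 17.27779
tan(theta) = |-1.001/17.27779| = 0.057936
theta = arctan(|-1.001/17.27779|) = 3.3158 degrees (acute angle)

3.3158 degrees


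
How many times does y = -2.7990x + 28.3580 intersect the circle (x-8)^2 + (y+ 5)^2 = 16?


Substitute y = -2.7990x + 28.3580: (x-8)^2 + (-2.7990x+28.3580+ 5)^2 = 16
Expand to Ax^2 + Bx + C = 0, where b-k = 33.358
A = 1+m^2 = 8.834401
B = 2(m(b-k) - h) = 2(-2.7990*33.358 - 8) = -202.738084
C = h^2 + (b-k)^2 - r^2 = 64 + 1112.756164 - 16 = 1160.756164
disc = B^2-4AC = 41102.7307 - 41018.3417 = 84.3890
disc > 0

2 intersection points


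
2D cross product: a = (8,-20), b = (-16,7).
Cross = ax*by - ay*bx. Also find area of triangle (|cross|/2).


cross = 8*7 + 20*(-16) = 56 - 320 = -264
Triangle area = |-264|/2 = 264/2 = 132.0000

cross = -264, triangle area = 132.0000


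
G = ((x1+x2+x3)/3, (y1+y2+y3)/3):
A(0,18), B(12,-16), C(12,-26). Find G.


Gx = (0+12+12)/3 = 24/3 = 8.0000
Gy = (18- 16- 26)/3 = -24/3 = -8.0000

G = (8.0000, -8.0000)


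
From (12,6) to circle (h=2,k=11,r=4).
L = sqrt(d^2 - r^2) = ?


d = sqrt((12-2)^2 + (6-11)^2) = sqrt(100+25) = 11.1803
L = sqrt(125.0000 - 16) = sqrt(109.0000) = 10.4403

10.4403


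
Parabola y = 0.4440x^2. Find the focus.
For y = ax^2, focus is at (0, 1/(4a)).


a = 0.4440
4a = 1.7760
focus = (0, 1/1.7760) = (0, 0.5631)

Focus = (0, 0.5631)


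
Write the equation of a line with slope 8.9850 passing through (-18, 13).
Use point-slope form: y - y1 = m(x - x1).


y - 13 = 8.9850(x + 18)
y = 8.9850x + 13 - 8.9850*(-18)
y = 8.9850x + 174.7300

y = 8.9850x + 174.7300


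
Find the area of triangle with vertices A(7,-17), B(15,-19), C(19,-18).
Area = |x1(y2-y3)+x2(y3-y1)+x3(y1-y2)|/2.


7*(-19+ 18) = -7
15*(-18+ 17) = -15
19*(-17+ 19) = 38
sum = 16
Area = |16|/2 = 8.0000

8.0000 sq units


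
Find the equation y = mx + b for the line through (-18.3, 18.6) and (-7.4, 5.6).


m = (-13)/(10.9) = -1.1927
b = y1 - m*x1 = 18.6 - (-13*(-18.3))/(10.9) = 18.6 - 21.8257 = -3.2257

y = -1.1927x - 3.2257


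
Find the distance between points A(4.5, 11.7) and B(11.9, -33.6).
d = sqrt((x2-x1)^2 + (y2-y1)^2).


dx = 11.9 - 4.5 = 7.4
dy = -33.6 - 11.7 = -45.3
d = sqrt(54.76 + 2052.09) = sqrt(2106.85) = 45.9004

45.9004


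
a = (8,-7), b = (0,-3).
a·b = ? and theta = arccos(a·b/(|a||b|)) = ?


a·b = 8*0 - 7*(-3) = 0 + 21 = 21
|a| = sqrt(64+49) = 10.6301
|b| = sqrt(0+9) = 3.0000
cos(theta) = 21/(sqrt(113)*sqrt(9)) = 21/sqrt(1017) = 0.658505
theta = arccos(21/sqrt(1017)) = 48.8141 degrees

a·b = 21, theta = 48.8141 deg


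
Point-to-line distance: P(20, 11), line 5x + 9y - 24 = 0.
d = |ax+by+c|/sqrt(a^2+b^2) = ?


|5*20 + 9*11 - 24| = |175| = 175
sqrt(25 + 81) = sqrt(106) = 10.2956
d = 175/sqrt(106) = 16.9975

16.9975


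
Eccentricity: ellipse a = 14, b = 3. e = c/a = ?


c = sqrt(196-9) = sqrt(187) = 13.6748
e = c/a = sqrt(187)/14 = 0.9768

e = 0.9768


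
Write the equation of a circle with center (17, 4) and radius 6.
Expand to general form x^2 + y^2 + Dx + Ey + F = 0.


(x-17)^2 + (y-4)^2 = 6^2
D = -2h = -34, E = -2k = -8
F = h^2+k^2-r^2 = 289+16-36 = 269

x^2 + y^2 - 34x - 8y + 269 = 0


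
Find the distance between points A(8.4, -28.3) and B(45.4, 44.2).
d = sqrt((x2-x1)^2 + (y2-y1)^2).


dx = 45.4 - 8.4 = 37.0
dy = 44.2 + 28.3 = 72.5
d = sqrt(1369.0 + 5256.25) = sqrt(6625.25) = 81.3956

81.3956


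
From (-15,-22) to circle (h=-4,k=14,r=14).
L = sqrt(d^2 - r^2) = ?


d = sqrt((-15+ 4)^2 + (-22-14)^2) = sqrt(121+1296) = 37.6431
L = sqrt(1417.0000 - 196) = sqrt(1221.0000) = 34.9428

34.9428


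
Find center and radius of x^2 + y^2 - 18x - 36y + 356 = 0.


h = -D/2 = 18/2 = 9
k = -E/2 = 36/2 = 18
r^2 = h^2 + k^2 - F = 81 + 324 - 356 = 49
r = 7

Center (9, 18), radius = 7


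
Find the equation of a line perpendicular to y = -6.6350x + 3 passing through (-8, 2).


Perpendicular slope = -1/m1 = -1/(-6.6350) = 0.1507
b2 = y0 - m2*x0 = 2 - 8/(-6.6350) = 2 + 1.2057 = 3.2057

y = 0.1507x + 3.2057


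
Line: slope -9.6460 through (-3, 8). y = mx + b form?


y - 8 = -9.6460(x + 3)
y = -9.6460x + 8 + 9.6460*(-3)
y = -9.6460x - 20.9380

y = -9.6460x - 20.9380


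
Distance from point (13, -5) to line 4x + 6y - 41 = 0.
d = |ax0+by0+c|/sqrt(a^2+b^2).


|4*13 + 6*(-5) - 41| = |-19| = 19
sqrt(16 + 36) = sqrt(52) = 7.2111
d = 19/sqrt(52) = 2.6348

2.6348


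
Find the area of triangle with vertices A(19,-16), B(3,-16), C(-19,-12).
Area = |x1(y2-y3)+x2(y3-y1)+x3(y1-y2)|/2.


19*(-16+ 12) = -76
3*(-12+ 16) = 12
-19*(-16+ 16) = 0
sum = -64
Area = |-64|/2 = 32.0000

32.0000 sq units


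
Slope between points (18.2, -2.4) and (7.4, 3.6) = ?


dy = 3.6 + 2.4 = 6.0
dx = 7.4 - 18.2 = -10.8
m = 6.0/(-10.8) = -0.5556

m = -0.5556


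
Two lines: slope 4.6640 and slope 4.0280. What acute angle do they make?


m1-m2 = 0.636
1+m1*m2 = 19.786592
tan(theta) = |0.636/19.786592| = 0.032143
theta = arctan(|0.636/19.786592|) = 1.8410 degrees (acute angle)

1.8410 degrees


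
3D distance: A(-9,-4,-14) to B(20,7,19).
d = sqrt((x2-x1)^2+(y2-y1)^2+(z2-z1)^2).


dx=29, dy=11, dz=33
d = sqrt(841+121+1089) = sqrt(2051) = 45.2880

45.2880


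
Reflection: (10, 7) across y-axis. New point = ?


Reflection rule for y-axis: (-x, y)
(10, 7) -> (-10, 7)

(-10, 7)


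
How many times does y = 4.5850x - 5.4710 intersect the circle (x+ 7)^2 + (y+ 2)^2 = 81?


Substitute y = 4.5850x - 5.4710: (x+ 7)^2 + (4.5850x- 5.4710+ 2)^2 = 81
Expand to Ax^2 + Bx + C = 0, where b-k = -3.471
A = 1+m^2 = 22.022225
B = 2(m(b-k) - h) = 2(4.5850*(-3.471) + 7) = -17.82907
C = h^2 + (b-k)^2 - r^2 = 49 + 12.047841 - 81 = -19.952159
disc = B^2-4AC = 317.8757 + 1757.5637 = 2075.4394
disc > 0

2 intersection points


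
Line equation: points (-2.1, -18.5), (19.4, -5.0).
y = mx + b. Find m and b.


m = (13.5)/(21.5) = 0.6279
b = y1 - m*x1 = -18.5 - (13.5*(-2.1))/(21.5) = -18.5 + 1.3186 = -17.1814

y = 0.6279x - 17.1814


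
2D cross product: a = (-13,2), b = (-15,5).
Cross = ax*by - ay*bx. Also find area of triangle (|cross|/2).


cross = -13*5 - 2*(-15) = -65 + 30 = -35
Triangle area = |-35|/2 = 35/2 = 17.5000

cross = -35, triangle area = 17.5000


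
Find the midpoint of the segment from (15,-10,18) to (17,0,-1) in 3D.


Mx = (15+17)/2 = 16.0000
My = (-10+0)/2 = -5.0000
Mz = (18- 1)/2 = 8.5000

M = (16.0000, -5.0000, 8.5000)


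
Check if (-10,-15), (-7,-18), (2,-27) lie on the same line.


-10*(-18+ 27) - 7*(-27+ 15) + 2*(-15+ 18)
= -90 + 84 + 6 = 0

Yes, collinear (determinant = 0)


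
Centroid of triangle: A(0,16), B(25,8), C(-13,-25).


Gx = (0+25- 13)/3 = 12/3 = 4.0000
Gy = (16+8- 25)/3 = -1/3 = -0.3333

G = (4.0000, -0.3333)


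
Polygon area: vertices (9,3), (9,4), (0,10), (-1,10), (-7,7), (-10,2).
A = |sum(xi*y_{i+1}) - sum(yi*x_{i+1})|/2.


sum(xi*y_{i+1}) = 9*4 + 9*10 + 0*10 - 1*7 - 7*2 - 10*3 = 75
sum(yi*x_{i+1}) = 3*9 + 4*0 + 10*(-1) + 10*(-7) + 7*(-10) + 2*9 = -105
Area = |75 + 105|/2 = 180/2 = 90.0000

90.0000 sq units


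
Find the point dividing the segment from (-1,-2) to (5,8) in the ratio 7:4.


Px = (7*5 + 4*(-1))/11 = 31/11 = 2.8182
Py = (7*8 + 4*(-2))/11 = 48/11 = 4.3636

P = (2.8182, 4.3636)


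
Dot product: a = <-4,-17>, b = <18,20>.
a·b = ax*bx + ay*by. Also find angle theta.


a·b = -4*18 - 17*20 = -72 - 340 = -412
|a| = sqrt(16+289) = 17.4642
|b| = sqrt(324+400) = 26.9072
cos(theta) = -412/(sqrt(305)*sqrt(724)) = -412/sqrt(220820) = -0.876755
theta = arccos(-412/sqrt(220820)) = 151.2533 degrees

a·b = -412, theta = 151.2533 deg


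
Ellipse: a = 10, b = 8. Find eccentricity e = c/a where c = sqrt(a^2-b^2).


c = sqrt(100-64) = sqrt(36) = 6.0000
e = c/a = 6/10 = 0.6000

e = 0.6000


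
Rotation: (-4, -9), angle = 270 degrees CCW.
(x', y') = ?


cos(270) = 0, sin(270) = -1
x' = -4*0 + 9*(-1) = -9
y' = -4*(-1) - 9*0 = 4

(-9, 4)


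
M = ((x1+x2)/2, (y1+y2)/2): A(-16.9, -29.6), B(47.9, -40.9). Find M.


Mx = (-16.9 + 47.9)/2 = 31.0/2 = 15.5000
My = (-29.6 - 40.9)/2 = -70.5/2 = -35.2500

(15.5000, -35.2500)


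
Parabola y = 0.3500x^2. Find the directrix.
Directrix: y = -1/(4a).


a = 0.3500
1/(4a) = 0.7143
directrix: y = -0.7143 = -0.7143

y = -0.7143


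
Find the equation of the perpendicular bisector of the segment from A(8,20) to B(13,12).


Midpoint = (10.5, 16)
Slope of AB = dy/dx = -8/5 = -1.6000
Perp slope = -dx/dy = 5/8 = 0.6250
b = My - (perp slope)*Mx = 16 + (5*10.5)/(-8) = 16 - 6.5625 = 9.4375

y = 0.6250x + 9.4375


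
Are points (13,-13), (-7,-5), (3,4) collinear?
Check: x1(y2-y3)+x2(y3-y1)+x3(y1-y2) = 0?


13*(-5-4) - 7*(4+ 13) + 3*(-13+ 5)
= -117 - 119 - 24 = -260

No, not collinear (determinant = -260)


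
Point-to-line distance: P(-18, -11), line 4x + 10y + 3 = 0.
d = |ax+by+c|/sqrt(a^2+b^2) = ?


|4*(-18) + 10*(-11) + 3| = |-179| = 179
sqrt(16 + 100) = sqrt(116) = 10.7703
d = 179/sqrt(116) = 16.6197

16.6197


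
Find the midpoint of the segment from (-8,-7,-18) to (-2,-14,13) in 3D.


Mx = (-8- 2)/2 = -5.0000
My = (-7- 14)/2 = -10.5000
Mz = (-18+13)/2 = -2.5000

M = (-5.0000, -10.5000, -2.5000)


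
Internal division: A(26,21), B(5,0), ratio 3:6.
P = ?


Px = (3*5 + 6*26)/9 = 171/9 = 19.0000
Py = (3*0 + 6*21)/9 = 126/9 = 14.0000

P = (19.0000, 14.0000)


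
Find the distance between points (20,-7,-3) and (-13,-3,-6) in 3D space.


dx=-33, dy=4, dz=-3
d = sqrt(1089+16+9) = sqrt(1114) = 33.3766

33.3766


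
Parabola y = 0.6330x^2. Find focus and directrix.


a = 0.6330
1/(4a) = 0.3949
Focus = (0, 0.3949)
Directrix: y = -0.3949

Focus = (0, 0.3949), Directrix: y = -0.3949


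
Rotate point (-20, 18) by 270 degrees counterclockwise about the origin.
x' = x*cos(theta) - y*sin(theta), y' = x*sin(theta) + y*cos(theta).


cos(270) = 0, sin(270) = -1
x' = -20*0 - 18*(-1) = 18
y' = -20*(-1) + 18*0 = 20

(18, 20)


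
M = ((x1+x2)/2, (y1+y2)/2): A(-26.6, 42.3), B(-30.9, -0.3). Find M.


Mx = (-26.6 - 30.9)/2 = -57.5/2 = -28.7500
My = (42.3 - 0.3)/2 = 42.0/2 = 21.0000

(-28.7500, 21.0000)


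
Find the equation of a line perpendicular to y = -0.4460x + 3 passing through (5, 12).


Perpendicular slope = -1/m1 = -1/(-0.4460) = 2.2422
b2 = y0 - m2*x0 = 12 + 5/(-0.4460) = 12 - 11.2108 = 0.7892

y = 2.2422x + 0.7892


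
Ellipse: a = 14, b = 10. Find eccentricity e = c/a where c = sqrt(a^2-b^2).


c = sqrt(196-100) = sqrt(96) = 9.7980
e = c/a = sqrt(96)/14 = 0.6999

e = 0.6999


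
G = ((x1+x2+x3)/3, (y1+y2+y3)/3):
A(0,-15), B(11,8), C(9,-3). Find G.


Gx = (0+11+9)/3 = 20/3 = 6.6667
Gy = (-15+8- 3)/3 = -10/3 = -3.3333

G = (6.6667, -3.3333)


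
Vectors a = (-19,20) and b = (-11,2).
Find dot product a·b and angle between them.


a·b = -19*(-11) + 20*2 = 209 + 40 = 249
|a| = sqrt(361+400) = 27.5862
|b| = sqrt(121+4) = 11.1803
cos(theta) = 249/(sqrt(761)*sqrt(125)) = 249/sqrt(95125) = 0.807332
theta = arccos(249/sqrt(95125)) = 36.1640 degrees

a·b = 249, theta = 36.1640 deg


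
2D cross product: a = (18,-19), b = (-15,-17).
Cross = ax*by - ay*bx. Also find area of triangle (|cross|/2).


cross = 18*(-17) + 19*(-15) = -306 - 285 = -591
Triangle area = |-591|/2 = 591/2 = 295.5000

cross = -591, triangle area = 295.5000


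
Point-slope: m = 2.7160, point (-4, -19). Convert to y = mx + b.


y + 19 = 2.7160(x + 4)
y = 2.7160x - 19 - 2.7160*(-4)
y = 2.7160x - 8.1360

y = 2.7160x - 8.1360


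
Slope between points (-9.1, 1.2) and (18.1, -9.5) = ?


dy = -9.5 - 1.2 = -10.7
dx = 18.1 + 9.1 = 27.2
m = -10.7/27.2 = -0.3934

m = -0.3934


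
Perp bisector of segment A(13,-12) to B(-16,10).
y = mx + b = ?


Midpoint = (-1.5, -1)
Slope of AB = dy/dx = 22/(-29) = -0.7586
Perp slope = -dx/dy = 29/22 = 1.3182
b = My - (perp slope)*Mx = -1 + (-29*(-1.5))/22 = -1 + 1.9773 = 0.9773

y = 1.3182x + 0.9773


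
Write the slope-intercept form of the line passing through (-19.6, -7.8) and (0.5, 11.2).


m = (19.0)/(20.1) = 0.9453
b = y1 - m*x1 = -7.8 - (19.0*(-19.6))/(20.1) = -7.8 + 18.5274 = 10.7274

y = 0.9453x + 10.7274


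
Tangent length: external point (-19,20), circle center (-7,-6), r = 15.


d = sqrt((-19+ 7)^2 + (20+ 6)^2) = sqrt(144+676) = 28.6356
L = sqrt(820.0000 - 225) = sqrt(595.0000) = 24.3926

24.3926


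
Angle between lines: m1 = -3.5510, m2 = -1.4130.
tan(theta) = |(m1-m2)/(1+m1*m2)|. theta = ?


m1-m2 = -2.138
1+m1*m2 = 6.017563
tan(theta) = |-2.138/6.017563| = 0.355293
theta = arctan(|-2.138/6.017563|) = 19.5598 degrees (acute angle)

19.5598 degrees


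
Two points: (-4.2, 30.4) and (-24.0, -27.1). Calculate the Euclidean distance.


dx = -24.0 + 4.2 = -19.8
dy = -27.1 - 30.4 = -57.5
d = sqrt(392.04 + 3306.25) = sqrt(3698.29) = 60.8136

60.8136


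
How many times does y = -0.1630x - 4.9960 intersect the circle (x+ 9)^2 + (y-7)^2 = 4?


Substitute y = -0.1630x - 4.9960: (x+ 9)^2 + (-0.1630x- 4.9960-7)^2 = 4
Expand to Ax^2 + Bx + C = 0, where b-k = -11.996
A = 1+m^2 = 1.026569
B = 2(m(b-k) - h) = 2(-0.1630*(-11.996) + 9) = 21.910696
C = h^2 + (b-k)^2 - r^2 = 81 + 143.904016 - 4 = 220.904016
disc = B^2-4AC = 480.0786 - 907.0929 = -427.0143
disc < 0

0 intersection points


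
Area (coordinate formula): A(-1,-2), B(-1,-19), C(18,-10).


-1*(-19+ 10) = 9
-1*(-10+ 2) = 8
18*(-2+ 19) = 306
sum = 323
Area = |323|/2 = 161.5000

161.5000 sq units


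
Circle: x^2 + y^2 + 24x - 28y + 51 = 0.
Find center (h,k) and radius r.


h = -D/2 = -24/2 = -12
k = -E/2 = 28/2 = 14
r^2 = h^2 + k^2 - F = 144 + 196 - 51 = 289
r = 17

Center (-12, 14), radius = 17


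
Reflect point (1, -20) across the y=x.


Reflection rule for y=x: (y, x)
(1, -20) -> (-20, 1)

(-20, 1)


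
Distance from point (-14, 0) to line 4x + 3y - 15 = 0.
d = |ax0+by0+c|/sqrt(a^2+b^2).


|4*(-14) + 3*0 - 15| = |-71| = 71
sqrt(16 + 9) = sqrt(25) = 5.0000
d = 71/sqrt(25) = 14.2000

14.2000


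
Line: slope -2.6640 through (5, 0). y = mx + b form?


y - 0 = -2.6640(x - 5)
y = -2.6640x + 0 + 2.6640*5
y = -2.6640x + 13.3200

y = -2.6640x + 13.3200


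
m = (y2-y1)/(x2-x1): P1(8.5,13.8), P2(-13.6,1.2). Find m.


dy = 1.2 - 13.8 = -12.6
dx = -13.6 - 8.5 = -22.1
m = -12.6/(-22.1) = 0.5701

m = 0.5701


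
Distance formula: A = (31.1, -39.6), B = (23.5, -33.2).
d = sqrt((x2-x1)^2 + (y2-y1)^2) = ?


dx = 23.5 - 31.1 = -7.6
dy = -33.2 + 39.6 = 6.4
d = sqrt(57.76 + 40.96) = sqrt(98.72) = 9.9358

9.9358


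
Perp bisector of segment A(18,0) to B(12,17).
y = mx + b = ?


Midpoint = (15, 8.5)
Slope of AB = dy/dx = 17/(-6) = -2.8333
Perp slope = -dx/dy = 6/17 = 0.3529
b = My - (perp slope)*Mx = 8.5 + (-6*15)/17 = 8.5 - 5.2941 = 3.2059

y = 0.3529x + 3.2059


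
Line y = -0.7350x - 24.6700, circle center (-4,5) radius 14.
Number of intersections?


Substitute y = -0.7350x - 24.6700: (x+ 4)^2 + (-0.7350x- 24.6700-5)^2 = 196
Expand to Ax^2 + Bx + C = 0, where b-k = -29.67
A = 1+m^2 = 1.540225
B = 2(m(b-k) - h) = 2(-0.7350*(-29.67) + 4) = 51.6149
C = h^2 + (b-k)^2 - r^2 = 16 + 880.3089 - 196 = 700.3089
disc = B^2-4AC = 2664.0979 - 4314.5331 = -1650.4352
disc < 0

0 intersection points


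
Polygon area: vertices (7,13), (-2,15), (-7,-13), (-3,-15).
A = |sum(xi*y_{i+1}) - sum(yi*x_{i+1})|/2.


sum(xi*y_{i+1}) = 7*15 - 2*(-13) - 7*(-15) - 3*13 = 197
sum(yi*x_{i+1}) = 13*(-2) + 15*(-7) - 13*(-3) - 15*7 = -197
Area = |197 + 197|/2 = 394/2 = 197.0000

197.0000 sq units


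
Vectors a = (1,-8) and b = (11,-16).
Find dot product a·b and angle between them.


a·b = 1*11 - 8*(-16) = 11 + 128 = 139
|a| = sqrt(1+64) = 8.0623
|b| = sqrt(121+256) = 19.4165
cos(theta) = 139/(sqrt(65)*sqrt(377)) = 139/sqrt(24505) = 0.887948
theta = arccos(139/sqrt(24505)) = 27.3835 degrees

a·b = 139, theta = 27.3835 deg


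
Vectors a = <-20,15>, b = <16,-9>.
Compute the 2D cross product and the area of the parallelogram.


cross = -20*(-9) - 15*16 = 180 - 240 = -60
Parallelogram area = |-60| = 60

cross = -60, parallelogram area = 60


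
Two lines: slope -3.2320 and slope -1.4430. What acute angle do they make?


m1-m2 = -1.789
1+m1*m2 = 5.663776
tan(theta) = |-1.789/5.663776| = 0.315867
theta = arctan(|-1.789/5.663776|) = 17.5296 degrees (acute angle)

17.5296 degrees


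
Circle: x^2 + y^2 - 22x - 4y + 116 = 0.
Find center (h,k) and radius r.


h = -D/2 = 22/2 = 11
k = -E/2 = 4/2 = 2
r^2 = h^2 + k^2 - F = 121 + 4 - 116 = 9
r = 3

Center (11, 2), radius = 3


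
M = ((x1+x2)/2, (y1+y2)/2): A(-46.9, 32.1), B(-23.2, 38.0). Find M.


Mx = (-46.9 - 23.2)/2 = -70.1/2 = -35.0500
My = (32.1 + 38.0)/2 = 70.1/2 = 35.0500

(-35.0500, 35.0500)


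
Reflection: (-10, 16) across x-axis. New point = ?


Reflection rule for x-axis: (x, -y)
(-10, 16) -> (-10, -16)

(-10, -16)


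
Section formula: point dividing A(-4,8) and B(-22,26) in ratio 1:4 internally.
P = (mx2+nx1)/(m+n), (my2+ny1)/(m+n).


Px = (1*(-22) + 4*(-4))/5 = -38/5 = -7.6000
Py = (1*26 + 4*8)/5 = 58/5 = 11.6000

P = (-7.6000, 11.6000)


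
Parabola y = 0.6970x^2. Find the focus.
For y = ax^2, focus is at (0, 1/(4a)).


a = 0.6970
4a = 2.7880
focus = (0, 1/2.7880) = (0, 0.3587)

Focus = (0, 0.3587)


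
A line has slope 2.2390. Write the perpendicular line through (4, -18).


Perpendicular slope = -1/m1 = -1/2.2390 = -0.4466
b2 = y0 - m2*x0 = -18 + 4/2.2390 = -18 + 1.7865 = -16.2135

y = -0.4466x - 16.2135


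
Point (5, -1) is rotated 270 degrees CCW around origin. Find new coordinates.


cos(270) = 0, sin(270) = -1
x' = 5*0 + 1*(-1) = -1
y' = 5*(-1) - 1*0 = -5

(-1, -5)


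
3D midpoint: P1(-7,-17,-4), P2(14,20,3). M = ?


Mx = (-7+14)/2 = 3.5000
My = (-17+20)/2 = 1.5000
Mz = (-4+3)/2 = -0.5000

M = (3.5000, 1.5000, -0.5000)


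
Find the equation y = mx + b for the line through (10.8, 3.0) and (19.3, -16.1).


m = (-19.1)/(8.5) = -2.2471
b = y1 - m*x1 = 3.0 - (-19.1*10.8)/(8.5) = 3.0 + 24.2682 = 27.2682

y = -2.2471x + 27.2682


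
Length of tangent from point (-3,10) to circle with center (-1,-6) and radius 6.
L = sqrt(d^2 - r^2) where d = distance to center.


d = sqrt((-3+ 1)^2 + (10+ 6)^2) = sqrt(4+256) = 16.1245
L = sqrt(260.0000 - 36) = sqrt(224.0000) = 14.9666

14.9666


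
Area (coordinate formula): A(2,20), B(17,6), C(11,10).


2*(6-10) = -8
17*(10-20) = -170
11*(20-6) = 154
sum = -24
Area = |-24|/2 = 12.0000

12.0000 sq units


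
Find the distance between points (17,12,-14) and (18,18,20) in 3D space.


dx=1, dy=6, dz=34
d = sqrt(1+36+1156) = sqrt(1193) = 34.5398

34.5398


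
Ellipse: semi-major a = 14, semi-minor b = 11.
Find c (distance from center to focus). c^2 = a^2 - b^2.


c^2 = 14^2 - 11^2 = 196 - 121 = 75
c = sqrt(75) = 8.6603

c = 8.6603


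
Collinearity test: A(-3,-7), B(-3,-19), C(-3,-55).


-3*(-19+ 55) - 3*(-55+ 7) - 3*(-7+ 19)
= -108 + 144 - 36 = 0

Yes, collinear (determinant = 0)


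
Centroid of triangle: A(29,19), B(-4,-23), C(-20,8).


Gx = (29- 4- 20)/3 = 5/3 = 1.6667
Gy = (19- 23+8)/3 = 4/3 = 1.3333

G = (1.6667, 1.3333)


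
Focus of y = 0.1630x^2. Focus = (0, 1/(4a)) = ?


a = 0.1630
4a = 0.6520
focus = (0, 1/0.6520) = (0, 1.5337)

Focus = (0, 1.5337)


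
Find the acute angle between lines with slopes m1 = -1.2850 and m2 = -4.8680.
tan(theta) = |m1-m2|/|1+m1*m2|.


m1-m2 = 3.583
1+m1*m2 = 7.25538
tan(theta) = |3.583/7.25538| = 0.493840
theta = arctan(|3.583/7.25538|) = 26.2820 degrees (acute angle)

26.2820 degrees


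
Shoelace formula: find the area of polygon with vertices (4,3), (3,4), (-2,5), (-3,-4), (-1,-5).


sum(xi*y_{i+1}) = 4*4 + 3*5 - 2*(-4) - 3*(-5) - 1*3 = 51
sum(yi*x_{i+1}) = 3*3 + 4*(-2) + 5*(-3) - 4*(-1) - 5*4 = -30
Area = |51 + 30|/2 = 81/2 = 40.5000

40.5000 sq units


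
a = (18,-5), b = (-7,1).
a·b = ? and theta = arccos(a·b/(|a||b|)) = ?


a·b = 18*(-7) - 5*1 = -126 - 5 = -131
|a| = sqrt(324+25) = 18.6815
|b| = sqrt(49+1) = 7.0711
cos(theta) = -131/(sqrt(349)*sqrt(50)) = -131/sqrt(17450) = -0.991685
theta = arccos(-131/sqrt(17450)) = 172.6060 degrees

a·b = -131, theta = 172.6060 deg


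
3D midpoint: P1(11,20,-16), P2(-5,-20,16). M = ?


Mx = (11- 5)/2 = 3.0000
My = (20- 20)/2 = 0
Mz = (-16+16)/2 = 0

M = (3.0000, 0, 0)


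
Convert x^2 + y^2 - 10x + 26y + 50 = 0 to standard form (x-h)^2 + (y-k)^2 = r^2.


h = -D/2 = 10/2 = 5
k = -E/2 = -26/2 = -13
r^2 = h^2 + k^2 - F = 25 + 169 - 50 = 144
r = 12

Center (5, -13), radius = 12


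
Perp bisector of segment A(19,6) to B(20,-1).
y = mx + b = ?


Midpoint = (19.5, 2.5)
Slope of AB = dy/dx = -7/1 = -7.0000
Perp slope = -dx/dy = 1/7 = 0.1429
b = My - (perp slope)*Mx = 2.5 + (1*19.5)/(-7) = 2.5 - 2.7857 = -0.2857

y = 0.1429x - 0.2857


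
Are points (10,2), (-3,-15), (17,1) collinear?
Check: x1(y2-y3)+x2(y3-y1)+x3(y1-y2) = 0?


10*(-15-1) - 3*(1-2) + 17*(2+ 15)
= -160 + 3 + 289 = 132

No, not collinear (determinant = 132)


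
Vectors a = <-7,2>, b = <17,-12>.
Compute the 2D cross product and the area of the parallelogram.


cross = -7*(-12) - 2*17 = 84 - 34 = 50
Parallelogram area = |50| = 50

cross = 50, parallelogram area = 50


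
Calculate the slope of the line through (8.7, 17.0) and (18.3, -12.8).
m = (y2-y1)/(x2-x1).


dy = -12.8 - 17.0 = -29.8
dx = 18.3 - 8.7 = 9.6
m = -29.8/9.6 = -3.1042

m = -3.1042


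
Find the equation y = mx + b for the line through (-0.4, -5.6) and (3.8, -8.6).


m = (-3.0)/(4.2) = -0.7143
b = y1 - m*x1 = -5.6 - (-3.0*(-0.4))/(4.2) = -5.6 - 0.2857 = -5.8857

y = -0.7143x - 5.8857


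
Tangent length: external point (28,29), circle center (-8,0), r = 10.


d = sqrt((28+ 8)^2 + (29-0)^2) = sqrt(1296+841) = 46.2277
L = sqrt(2137.0000 - 100) = sqrt(2037.0000) = 45.1331

45.1331


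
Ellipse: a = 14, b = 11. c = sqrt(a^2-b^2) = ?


c^2 = 14^2 - 11^2 = 196 - 121 = 75
c = sqrt(75) = 8.6603

c = 8.6603


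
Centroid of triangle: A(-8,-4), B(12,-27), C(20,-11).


Gx = (-8+12+20)/3 = 24/3 = 8.0000
Gy = (-4- 27- 11)/3 = -42/3 = -14.0000

G = (8.0000, -14.0000)


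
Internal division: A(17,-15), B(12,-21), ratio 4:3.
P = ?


Px = (4*12 + 3*17)/7 = 99/7 = 14.1429
Py = (4*(-21) + 3*(-15))/7 = -129/7 = -18.4286

P = (14.1429, -18.4286)


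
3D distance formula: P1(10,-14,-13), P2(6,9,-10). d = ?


dx=-4, dy=23, dz=3
d = sqrt(16+529+9) = sqrt(554) = 23.5372

23.5372


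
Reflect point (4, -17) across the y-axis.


Reflection rule for y-axis: (-x, y)
(4, -17) -> (-4, -17)

(-4, -17)


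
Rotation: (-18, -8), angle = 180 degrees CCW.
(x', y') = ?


cos(180) = -1, sin(180) = 0
x' = -18*(-1) + 8*0 = 18
y' = -18*0 - 8*(-1) = 8

(18, 8)


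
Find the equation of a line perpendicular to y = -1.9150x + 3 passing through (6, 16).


Perpendicular slope = -1/m1 = -1/(-1.9150) = 0.5222
b2 = y0 - m2*x0 = 16 + 6/(-1.9150) = 16 - 3.1332 = 12.8668

y = 0.5222x + 12.8668


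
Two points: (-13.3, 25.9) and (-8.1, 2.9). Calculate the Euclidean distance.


dx = -8.1 + 13.3 = 5.2
dy = 2.9 - 25.9 = -23.0
d = sqrt(27.04 + 529.0) = sqrt(556.04) = 23.5805

23.5805


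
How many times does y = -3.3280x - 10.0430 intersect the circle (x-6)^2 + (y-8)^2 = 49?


Substitute y = -3.3280x - 10.0430: (x-6)^2 + (-3.3280x- 10.0430-8)^2 = 49
Expand to Ax^2 + Bx + C = 0, where b-k = -18.043
A = 1+m^2 = 12.075584
B = 2(m(b-k) - h) = 2(-3.3280*(-18.043) - 6) = 108.094208
C = h^2 + (b-k)^2 - r^2 = 36 + 325.549849 - 49 = 312.549849
disc = B^2-4AC = 11684.3578 - 15096.8878 = -3412.5300
disc < 0

0 intersection points


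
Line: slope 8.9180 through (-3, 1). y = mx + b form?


y - 1 = 8.9180(x + 3)
y = 8.9180x + 1 - 8.9180*(-3)
y = 8.9180x + 27.7540

y = 8.9180x + 27.7540


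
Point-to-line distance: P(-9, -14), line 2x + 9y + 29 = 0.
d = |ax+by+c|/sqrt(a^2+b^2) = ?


|2*(-9) + 9*(-14) + 29| = |-115| = 115
sqrt(4 + 81) = sqrt(85) = 9.2195
d = 115/sqrt(85) = 12.4735

12.4735


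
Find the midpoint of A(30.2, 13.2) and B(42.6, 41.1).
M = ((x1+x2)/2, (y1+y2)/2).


Mx = (30.2 + 42.6)/2 = 72.8/2 = 36.4000
My = (13.2 + 41.1)/2 = 54.3/2 = 27.1500

(36.4000, 27.1500)


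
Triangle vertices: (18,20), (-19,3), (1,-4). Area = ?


18*(3+ 4) = 126
-19*(-4-20) = 456
1*(20-3) = 17
sum = 599
Area = |599|/2 = 299.5000

299.5000 sq units


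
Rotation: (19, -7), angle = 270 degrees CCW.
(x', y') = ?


cos(270) = 0, sin(270) = -1
x' = 19*0 + 7*(-1) = -7
y' = 19*(-1) - 7*0 = -19

(-7, -19)


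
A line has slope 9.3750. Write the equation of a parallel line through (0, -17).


Parallel lines have equal slopes.
m2 = 9.3750
b2 = -17 - 9.3750*0 = -17.0000

y = 9.3750x - 17.0000


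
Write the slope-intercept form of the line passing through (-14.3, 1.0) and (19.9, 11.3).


m = (10.3)/(34.2) = 0.3012
b = y1 - m*x1 = 1.0 - (10.3*(-14.3))/(34.2) = 1.0 + 4.3067 = 5.3067

y = 0.3012x + 5.3067


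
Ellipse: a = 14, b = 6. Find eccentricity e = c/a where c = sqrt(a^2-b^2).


c = sqrt(196-36) = sqrt(160) = 12.6491
e = c/a = sqrt(160)/14 = 0.9035

e = 0.9035


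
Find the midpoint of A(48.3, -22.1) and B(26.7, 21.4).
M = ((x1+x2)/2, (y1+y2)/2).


Mx = (48.3 + 26.7)/2 = 75.0/2 = 37.5000
My = (-22.1 + 21.4)/2 = -0.7/2 = -0.3500

(37.5000, -0.3500)


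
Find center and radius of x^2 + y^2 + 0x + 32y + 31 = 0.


h = -D/2 = 0/2 = 0
k = -E/2 = -32/2 = -16
r^2 = h^2 + k^2 - F = 0 + 256 - 31 = 225
r = 15

Center (0, -16), radius = 15


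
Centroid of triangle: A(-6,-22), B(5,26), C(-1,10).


Gx = (-6+5- 1)/3 = -2/3 = -0.6667
Gy = (-22+26+10)/3 = 14/3 = 4.6667

G = (-0.6667, 4.6667)


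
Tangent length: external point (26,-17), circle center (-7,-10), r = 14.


d = sqrt((26+ 7)^2 + (-17+ 10)^2) = sqrt(1089+49) = 33.7343
L = sqrt(1138.0000 - 196) = sqrt(942.0000) = 30.6920

30.6920


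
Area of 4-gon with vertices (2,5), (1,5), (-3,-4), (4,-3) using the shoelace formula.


sum(xi*y_{i+1}) = 2*5 + 1*(-4) - 3*(-3) + 4*5 = 35
sum(yi*x_{i+1}) = 5*1 + 5*(-3) - 4*4 - 3*2 = -32
Area = |35 + 32|/2 = 67/2 = 33.5000

33.5000 sq units


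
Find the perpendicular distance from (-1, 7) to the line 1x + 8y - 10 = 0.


|1*(-1) + 8*7 - 10| = |45| = 45
sqrt(1 + 64) = sqrt(65) = 8.0623
d = 45/sqrt(65) = 5.5816

5.5816


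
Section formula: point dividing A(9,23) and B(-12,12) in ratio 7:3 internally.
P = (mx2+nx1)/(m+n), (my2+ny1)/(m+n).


Px = (7*(-12) + 3*9)/10 = -57/10 = -5.7000
Py = (7*12 + 3*23)/10 = 153/10 = 15.3000

P = (-5.7000, 15.3000)


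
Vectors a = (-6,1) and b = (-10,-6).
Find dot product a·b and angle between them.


a·b = -6*(-10) + 1*(-6) = 60 - 6 = 54
|a| = sqrt(36+1) = 6.0828
|b| = sqrt(100+36) = 11.6619
cos(theta) = 54/(sqrt(37)*sqrt(136)) = 54/sqrt(5032) = 0.761243
theta = arccos(54/sqrt(5032)) = 40.4261 degrees

a·b = 54, theta = 40.4261 deg


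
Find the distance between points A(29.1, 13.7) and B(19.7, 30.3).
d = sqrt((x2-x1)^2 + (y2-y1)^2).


dx = 19.7 - 29.1 = -9.4
dy = 30.3 - 13.7 = 16.6
d = sqrt(88.36 + 275.56) = sqrt(363.92) = 19.0767

19.0767


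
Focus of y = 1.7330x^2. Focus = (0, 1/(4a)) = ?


a = 1.7330
4a = 6.9320
focus = (0, 1/6.9320) = (0, 0.1443)

Focus = (0, 0.1443)


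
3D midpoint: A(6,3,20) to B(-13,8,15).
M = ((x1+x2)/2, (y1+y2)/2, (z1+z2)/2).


Mx = (6- 13)/2 = -3.5000
My = (3+8)/2 = 5.5000
Mz = (20+15)/2 = 17.5000

M = (-3.5000, 5.5000, 17.5000)


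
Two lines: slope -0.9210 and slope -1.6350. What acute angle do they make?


m1-m2 = 0.714
1+m1*m2 = 2.505835
tan(theta) = |0.714/2.505835| = 0.284935
theta = arctan(|0.714/2.505835|) = 15.9041 degrees (acute angle)

15.9041 degrees


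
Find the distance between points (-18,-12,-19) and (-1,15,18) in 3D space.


dx=17, dy=27, dz=37
d = sqrt(289+729+1369) = sqrt(2387) = 48.8569

48.8569


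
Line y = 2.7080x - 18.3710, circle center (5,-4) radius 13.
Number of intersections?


Substitute y = 2.7080x - 18.3710: (x-5)^2 + (2.7080x- 18.3710+ 4)^2 = 169
Expand to Ax^2 + Bx + C = 0, where b-k = -14.371
A = 1+m^2 = 8.333264
B = 2(m(b-k) - h) = 2(2.7080*(-14.371) - 5) = -87.833336
C = h^2 + (b-k)^2 - r^2 = 25 + 206.525641 - 169 = 62.525641
disc = B^2-4AC = 7714.6949 - 2084.1707 = 5630.5242
disc > 0

2 intersection points


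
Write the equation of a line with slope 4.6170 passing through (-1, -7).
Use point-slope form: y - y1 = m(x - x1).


y + 7 = 4.6170(x + 1)
y = 4.6170x - 7 - 4.6170*(-1)
y = 4.6170x - 2.3830

y = 4.6170x - 2.3830


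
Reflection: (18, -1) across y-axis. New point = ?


Reflection rule for y-axis: (-x, y)
(18, -1) -> (-18, -1)

(-18, -1)


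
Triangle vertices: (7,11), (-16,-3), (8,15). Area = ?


7*(-3-15) = -126
-16*(15-11) = -64
8*(11+ 3) = 112
sum = -78
Area = |-78|/2 = 39.0000

39.0000 sq units


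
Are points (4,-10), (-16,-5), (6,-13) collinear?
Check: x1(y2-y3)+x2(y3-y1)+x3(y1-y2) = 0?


4*(-5+ 13) - 16*(-13+ 10) + 6*(-10+ 5)
= 32 + 48 - 30 = 50

No, not collinear (determinant = 50)


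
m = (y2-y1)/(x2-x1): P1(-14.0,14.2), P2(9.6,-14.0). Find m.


dy = -14.0 - 14.2 = -28.2
dx = 9.6 + 14.0 = 23.6
m = -28.2/23.6 = -1.1949

m = -1.1949


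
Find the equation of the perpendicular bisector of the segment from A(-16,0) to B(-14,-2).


Midpoint = (-15, -1)
Slope of AB = dy/dx = -2/2 = -1.0000
Perp slope = -dx/dy = 2/2 = 1.0000
b = My - (perp slope)*Mx = -1 + (2*(-15))/(-2) = -1 + 15.0000 = 14.0000

y = 1.0000x + 14.0000


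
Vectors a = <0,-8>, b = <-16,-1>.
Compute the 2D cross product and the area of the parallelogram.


cross = 0*(-1) + 8*(-16) = 0 - 128 = -128
Parallelogram area = |-128| = 128

cross = -128, parallelogram area = 128


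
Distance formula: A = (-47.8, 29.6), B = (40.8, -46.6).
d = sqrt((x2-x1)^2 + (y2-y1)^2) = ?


dx = 40.8 + 47.8 = 88.6
dy = -46.6 - 29.6 = -76.2
d = sqrt(7849.96 + 5806.44) = sqrt(13656.4) = 116.8606

116.8606


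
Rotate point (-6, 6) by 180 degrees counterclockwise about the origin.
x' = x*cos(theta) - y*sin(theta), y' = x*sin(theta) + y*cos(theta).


cos(180) = -1, sin(180) = 0
x' = -6*(-1) - 6*0 = 6
y' = -6*0 + 6*(-1) = -6

(6, -6)


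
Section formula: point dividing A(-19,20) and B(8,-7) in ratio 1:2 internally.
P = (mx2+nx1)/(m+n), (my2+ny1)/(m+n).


Px = (1*8 + 2*(-19))/3 = -30/3 = -10.0000
Py = (1*(-7) + 2*20)/3 = 33/3 = 11.0000

P = (-10.0000, 11.0000)


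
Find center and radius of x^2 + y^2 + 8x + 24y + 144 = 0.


h = -D/2 = -8/2 = -4
k = -E/2 = -24/2 = -12
r^2 = h^2 + k^2 - F = 16 + 144 - 144 = 16
r = 4

Center (-4, -12), radius = 4


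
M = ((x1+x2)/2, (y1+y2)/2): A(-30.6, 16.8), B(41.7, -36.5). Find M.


Mx = (-30.6 + 41.7)/2 = 11.1/2 = 5.5500
My = (16.8 - 36.5)/2 = -19.7/2 = -9.8500

(5.5500, -9.8500)


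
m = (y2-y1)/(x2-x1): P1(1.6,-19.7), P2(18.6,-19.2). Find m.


dy = -19.2 + 19.7 = 0.5
dx = 18.6 - 1.6 = 17.0
m = 0.5/17.0 = 0.0294

m = 0.0294
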